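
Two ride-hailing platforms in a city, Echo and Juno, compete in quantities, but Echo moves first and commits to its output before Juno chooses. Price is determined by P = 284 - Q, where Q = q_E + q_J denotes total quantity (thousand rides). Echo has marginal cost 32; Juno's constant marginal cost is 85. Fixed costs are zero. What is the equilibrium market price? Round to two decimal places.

108.25

Solve by backward induction. Given q_E, the follower Juno maximises π_J = (284 - q_E - q_J)q_J - 85q_J.
Follower FOC: 199 - q_E - 2q_J = 0, so q_J(q_E) = (199 - q_E)/2.
The leader anticipates this reaction. Substituting into P = 284 - Q gives P = 369/2 - (1/2)q_E, so π_E = (369/2 - (1/2)q_E)q_E - 32q_E.
The leader's first-order condition 305/2 - q_E = 0 yields q_E = 305/2.
Then q_J = (199 - 305/2)/2 = 93/4.
Total output Q = 703/4, so price P = 284 - 703/4 = 433/4.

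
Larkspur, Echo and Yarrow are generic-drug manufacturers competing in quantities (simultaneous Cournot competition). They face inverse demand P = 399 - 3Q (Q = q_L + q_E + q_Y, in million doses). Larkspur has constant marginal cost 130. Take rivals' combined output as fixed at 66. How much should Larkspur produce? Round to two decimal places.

With rivals' combined output fixed at 66, Larkspur's profit is π_L = (399 - 3·66 - 3q_L)q_L - (130q_L) = (201 - 3q_L)q_L - (130q_L).
∂π_L/∂q_L = 71 - 6q_L = 0, so q_L = 71/6.

11.83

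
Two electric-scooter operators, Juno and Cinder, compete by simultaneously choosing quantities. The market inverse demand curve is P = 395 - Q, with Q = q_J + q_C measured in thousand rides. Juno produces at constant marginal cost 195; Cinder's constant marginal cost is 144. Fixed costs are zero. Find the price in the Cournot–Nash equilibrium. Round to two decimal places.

Juno's profit: π_J = (395 - Q)q_J - (195q_J). Setting ∂π_J/∂q_J = 0: 200 - 2q_J - (q_C) = 0.
Cinder's first-order condition: 251 - 2q_C - (q_J) = 0.
Best responses: q_J = (200 - q_C)/2, q_C = (251 - q_J)/2.
Substituting one into the other gives q_J = 149/3 and q_C = 302/3.
Total output Q = 451/3, so price P = 395 - 451/3 = 734/3.

244.67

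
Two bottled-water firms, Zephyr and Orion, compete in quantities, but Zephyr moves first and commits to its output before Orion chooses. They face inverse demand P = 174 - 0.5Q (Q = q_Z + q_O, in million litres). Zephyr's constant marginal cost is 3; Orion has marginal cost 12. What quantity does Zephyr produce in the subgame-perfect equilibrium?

Solve by backward induction. Given q_Z, the follower Orion maximises π_O = (174 - (1/2)q_Z - (1/2)q_O)q_O - 12q_O.
Follower FOC: 162 - (1/2)q_Z - q_O = 0, so q_O(q_Z) = (162 - (1/2)q_Z).
Zephyr substitutes q_O(q_Z) into its own profit: π_Z = q_Z(174 - (1/2)q_Z - (162 - (1/2)q_Z)/2) - 3q_Z = (93 - (1/4)q_Z)q_Z - 3q_Z.
Leader FOC: 90 - (1/2)q_Z = 0, so q_Z = 180.
Then q_O = (162 - (1/2)·180) = 72.

180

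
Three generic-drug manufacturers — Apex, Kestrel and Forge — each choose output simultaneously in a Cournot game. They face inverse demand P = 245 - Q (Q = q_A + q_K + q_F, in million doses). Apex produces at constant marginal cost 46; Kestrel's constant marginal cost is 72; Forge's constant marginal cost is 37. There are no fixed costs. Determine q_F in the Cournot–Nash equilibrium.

63

Apex's profit: π_A = (245 - Q)q_A - (46q_A). Setting ∂π_A/∂q_A = 0: 199 - 2q_A - (q_K + q_F) = 0.
Kestrel's profit: π_K = (245 - Q)q_K - (72q_K). Setting ∂π_K/∂q_K = 0: 173 - 2q_K - (q_A + q_F) = 0.
Forge's first-order condition: 208 - 2q_F - (q_A + q_K) = 0.
Adding the 3 conditions: 580 − 2Q − 2Q = 0, i.e. Q = 145.
Back-substituting: q_A = (199 − 145) = 54, q_K = (173 − 145) = 28, q_F = (208 − 145) = 63.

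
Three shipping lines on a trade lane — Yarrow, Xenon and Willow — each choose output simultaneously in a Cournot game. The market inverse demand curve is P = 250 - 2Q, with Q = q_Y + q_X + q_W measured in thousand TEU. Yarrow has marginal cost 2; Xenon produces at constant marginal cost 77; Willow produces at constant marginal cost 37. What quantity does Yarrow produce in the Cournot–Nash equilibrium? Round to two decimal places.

44.75

Yarrow's profit: π_Y = (250 - 2Q)q_Y - (2q_Y). Setting ∂π_Y/∂q_Y = 0: 248 - 4q_Y - 2(q_X + q_W) = 0.
Xenon's first-order condition: 173 - 4q_X - 2(q_Y + q_W) = 0.
Willow's first-order condition: 213 - 4q_W - 2(q_Y + q_X) = 0.
Adding the 3 conditions: 634 − 4Q − 4Q = 0, i.e. Q = 317/4.
Back-substituting: q_Y = (248 − 317/2)/2 = 179/4, q_X = (173 − 317/2)/2 = 29/4, q_W = (213 − 317/2)/2 = 109/4.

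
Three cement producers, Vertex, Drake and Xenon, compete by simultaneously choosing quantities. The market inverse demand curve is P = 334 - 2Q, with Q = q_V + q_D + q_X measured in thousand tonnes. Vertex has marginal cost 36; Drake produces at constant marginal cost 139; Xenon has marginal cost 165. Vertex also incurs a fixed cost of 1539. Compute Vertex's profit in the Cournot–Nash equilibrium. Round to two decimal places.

Vertex's profit: π_V = (334 - 2Q)q_V - (36q_V). Setting ∂π_V/∂q_V = 0: 298 - 4q_V - 2(q_D + q_X) = 0.
Drake's profit: π_D = (334 - 2Q)q_D - (139q_D). Setting ∂π_D/∂q_D = 0: 195 - 4q_D - 2(q_V + q_X) = 0.
Xenon's profit: π_X = (334 - 2Q)q_X - (165q_X). Setting ∂π_X/∂q_X = 0: 169 - 4q_X - 2(q_V + q_D) = 0.
Adding the 3 first-order conditions: 662 − 8Q = 0, so Q = 331/4.
Back-substituting: q_V = (298 − 331/2)/2 = 265/4, q_D = (195 − 331/2)/2 = 59/4, q_X = (169 − 331/2)/2 = 7/4.
Price P = 334 - 2·(331/4) = 337/2.
Vertex's profit: (337/2 - 36)·(265/4) - 1539 = 7239.1250.

7239.13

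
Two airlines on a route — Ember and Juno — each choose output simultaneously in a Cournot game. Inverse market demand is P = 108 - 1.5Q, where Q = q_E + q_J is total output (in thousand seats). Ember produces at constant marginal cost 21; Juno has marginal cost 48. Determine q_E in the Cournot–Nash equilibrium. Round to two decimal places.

25.33

Ember's profit: π_E = (108 - 1.5Q)q_E - (21q_E). Setting ∂π_E/∂q_E = 0: 87 - 3q_E - (3/2)(q_J) = 0.
Juno's first-order condition: 60 - 3q_J - (3/2)(q_E) = 0.
Rearranging gives the reaction functions q_E = (87 - (3/2)q_J)/3 and q_J = (60 - (3/2)q_E)/3.
Substituting one into the other gives q_E = 76/3 and q_J = 22/3.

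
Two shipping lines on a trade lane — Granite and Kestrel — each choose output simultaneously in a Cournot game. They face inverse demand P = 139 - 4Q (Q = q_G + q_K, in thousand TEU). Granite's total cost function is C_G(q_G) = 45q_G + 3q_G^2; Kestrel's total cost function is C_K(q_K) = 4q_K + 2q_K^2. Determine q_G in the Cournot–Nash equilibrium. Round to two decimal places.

3.87

Granite's profit: π_G = (139 - 4Q)q_G - (45q_G + 3q_G²). Setting ∂π_G/∂q_G = 0: 94 - 14q_G - 4(q_K) = 0.
Kestrel's first-order condition: 135 - 12q_K - 4(q_G) = 0.
So q_G = (94 - 4q_K)/14 and q_K = (135 - 4q_G)/12.
Solving the pair: q_G = 147/38, q_K = 757/76.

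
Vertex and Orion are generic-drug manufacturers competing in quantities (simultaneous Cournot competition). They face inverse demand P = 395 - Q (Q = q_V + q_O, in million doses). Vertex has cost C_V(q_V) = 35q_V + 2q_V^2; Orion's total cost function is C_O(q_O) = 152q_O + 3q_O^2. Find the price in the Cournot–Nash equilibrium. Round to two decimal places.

315.53

Vertex's profit: π_V = (395 - Q)q_V - (35q_V + 2q_V²). Setting ∂π_V/∂q_V = 0: 360 - 6q_V - (q_O) = 0.
Orion's first-order condition: 243 - 8q_O - (q_V) = 0.
Rearranging gives the reaction functions q_V = (360 - q_O)/6 and q_O = (243 - q_V)/8.
Solving the pair: q_V = 56.1064, q_O = 1098/47.
Total output Q = 79.4681, so price P = 395 - 79.4681 = 315.5319.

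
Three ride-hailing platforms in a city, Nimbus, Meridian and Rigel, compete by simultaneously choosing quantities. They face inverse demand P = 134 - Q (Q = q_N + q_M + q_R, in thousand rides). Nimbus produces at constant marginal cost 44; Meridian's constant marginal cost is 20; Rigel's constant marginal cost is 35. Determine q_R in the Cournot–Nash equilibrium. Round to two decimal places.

Nimbus's profit: π_N = (134 - Q)q_N - (44q_N). Setting ∂π_N/∂q_N = 0: 90 - 2q_N - (q_M + q_R) = 0.
Meridian's first-order condition: 114 - 2q_M - (q_N + q_R) = 0.
Rigel's profit: π_R = (134 - Q)q_R - (35q_R). Setting ∂π_R/∂q_R = 0: 99 - 2q_R - (q_N + q_M) = 0.
Summing all 3 equations gives 303 − 4Q = 0, hence Q = 303/4.
Back-substituting: q_N = (90 − 303/4) = 57/4, q_M = (114 − 303/4) = 153/4, q_R = (99 − 303/4) = 93/4.

23.25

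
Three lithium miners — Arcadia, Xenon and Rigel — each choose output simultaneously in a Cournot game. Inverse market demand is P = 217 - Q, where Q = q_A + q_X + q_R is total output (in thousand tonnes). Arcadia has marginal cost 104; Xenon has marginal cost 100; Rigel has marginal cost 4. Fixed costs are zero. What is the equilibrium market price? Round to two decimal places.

Arcadia's profit: π_A = (217 - Q)q_A - (104q_A). Setting ∂π_A/∂q_A = 0: 113 - 2q_A - (q_X + q_R) = 0.
Xenon's first-order condition: 117 - 2q_X - (q_A + q_R) = 0.
Rigel's profit: π_R = (217 - Q)q_R - (4q_R). Setting ∂π_R/∂q_R = 0: 213 - 2q_R - (q_A + q_X) = 0.
Summing all 3 equations gives 443 − 4Q = 0, hence Q = 443/4.
Back-substituting: q_A = (113 − 443/4) = 9/4, q_X = (117 − 443/4) = 25/4, q_R = (213 − 443/4) = 409/4.
Total output Q = 443/4, so price P = 217 - 443/4 = 425/4.

106.25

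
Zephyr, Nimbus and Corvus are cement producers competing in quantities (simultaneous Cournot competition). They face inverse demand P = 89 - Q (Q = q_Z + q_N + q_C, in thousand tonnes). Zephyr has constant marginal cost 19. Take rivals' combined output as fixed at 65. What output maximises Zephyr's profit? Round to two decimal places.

With rivals' combined output fixed at 65, Zephyr's profit is π_Z = (89 - 65 - q_Z)q_Z - (19q_Z) = (24 - q_Z)q_Z - (19q_Z).
∂π_Z/∂q_Z = 5 - 2q_Z = 0, so q_Z = 5/2.

2.50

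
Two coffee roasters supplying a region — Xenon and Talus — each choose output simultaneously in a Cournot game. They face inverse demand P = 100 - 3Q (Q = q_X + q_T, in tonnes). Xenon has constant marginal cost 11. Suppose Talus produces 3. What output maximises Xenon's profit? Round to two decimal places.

With the rival's output fixed at 3, Xenon's profit is π_X = (100 - 3·3 - 3q_X)q_X - (11q_X) = (91 - 3q_X)q_X - (11q_X).
∂π_X/∂q_X = 80 - 6q_X = 0, so q_X = 40/3.

13.33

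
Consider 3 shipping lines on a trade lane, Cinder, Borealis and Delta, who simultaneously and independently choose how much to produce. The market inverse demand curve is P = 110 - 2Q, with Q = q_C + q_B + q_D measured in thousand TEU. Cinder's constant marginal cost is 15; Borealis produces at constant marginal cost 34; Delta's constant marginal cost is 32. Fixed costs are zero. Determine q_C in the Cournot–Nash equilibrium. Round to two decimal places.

Cinder's profit: π_C = (110 - 2Q)q_C - (15q_C). Setting ∂π_C/∂q_C = 0: 95 - 4q_C - 2(q_B + q_D) = 0.
Borealis's profit: π_B = (110 - 2Q)q_B - (34q_B). Setting ∂π_B/∂q_B = 0: 76 - 4q_B - 2(q_C + q_D) = 0.
Delta's first-order condition: 78 - 4q_D - 2(q_C + q_B) = 0.
Adding the 3 conditions: 249 − 4Q − 4Q = 0, i.e. Q = 249/8.
Back-substituting: q_C = (95 − 249/4)/2 = 131/8, q_B = (76 − 249/4)/2 = 55/8, q_D = (78 − 249/4)/2 = 63/8.

16.38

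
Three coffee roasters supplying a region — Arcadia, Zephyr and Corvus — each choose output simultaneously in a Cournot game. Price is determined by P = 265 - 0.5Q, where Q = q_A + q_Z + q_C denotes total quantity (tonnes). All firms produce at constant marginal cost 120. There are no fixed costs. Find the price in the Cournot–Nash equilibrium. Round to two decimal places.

156.25

Each firm earns π_i = (265 - 0.5Q)q_i - 120q_i.
First-order condition (treating rivals' output as given): 145 - q_i - (1/2)·Σ_{j≠i} q_j = 0.
With identical firms every q_j equals q_i, so Σ_{j≠i} q_j = 2q_i and 145 = 2q_i, giving q_i = 145/2.
Total output Q = 435/2, so price P = 265 - (1/2)·(435/2) = 625/4.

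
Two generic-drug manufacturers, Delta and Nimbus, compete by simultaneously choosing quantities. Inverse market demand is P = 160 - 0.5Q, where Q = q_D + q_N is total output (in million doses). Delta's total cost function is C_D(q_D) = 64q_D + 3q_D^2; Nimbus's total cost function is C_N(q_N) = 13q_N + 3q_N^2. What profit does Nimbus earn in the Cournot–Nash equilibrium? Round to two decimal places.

Delta's profit: π_D = (160 - 0.5Q)q_D - (64q_D + 3q_D²). Setting ∂π_D/∂q_D = 0: 96 - 7q_D - (1/2)(q_N) = 0.
Nimbus's profit: π_N = (160 - 0.5Q)q_N - (13q_N + 3q_N²). Setting ∂π_N/∂q_N = 0: 147 - 7q_N - (1/2)(q_D) = 0.
Rearranging gives the reaction functions q_D = (96 - (1/2)q_N)/7 and q_N = (147 - (1/2)q_D)/7.
Solving the pair: q_D = 798/65, q_N = 1308/65.
Price P = 160 - (1/2)·(162/5) = 719/5.
Nimbus's profit: (719/5)·(1308/65) - 13·(1308/65) - 3(1308/65)² = 1417.2838.

1417.28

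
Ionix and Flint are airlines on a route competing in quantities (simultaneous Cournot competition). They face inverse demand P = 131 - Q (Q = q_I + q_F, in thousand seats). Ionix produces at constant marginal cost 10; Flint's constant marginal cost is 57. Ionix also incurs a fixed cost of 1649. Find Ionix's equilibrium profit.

Ionix's profit: π_I = (131 - Q)q_I - (10q_I). Setting ∂π_I/∂q_I = 0: 121 - 2q_I - (q_F) = 0.
Flint's first-order condition: 74 - 2q_F - (q_I) = 0.
Rearranging gives the reaction functions q_I = (121 - q_F)/2 and q_F = (74 - q_I)/2.
Substituting one into the other gives q_I = 56 and q_F = 9.
Price P = 131 - 65 = 66.
Ionix's profit: (66 - 10)·56 - 1649 = 1487.

1487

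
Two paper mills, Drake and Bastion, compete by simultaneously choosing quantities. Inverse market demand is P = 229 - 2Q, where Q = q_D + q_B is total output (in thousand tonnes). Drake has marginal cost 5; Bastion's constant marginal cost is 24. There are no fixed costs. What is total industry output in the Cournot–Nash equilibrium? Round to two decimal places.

Drake's profit: π_D = (229 - 2Q)q_D - (5q_D). Setting ∂π_D/∂q_D = 0: 224 - 4q_D - 2(q_B) = 0.
Bastion's profit: π_B = (229 - 2Q)q_B - (24q_B). Setting ∂π_B/∂q_B = 0: 205 - 4q_B - 2(q_D) = 0.
So q_D = (224 - 2q_B)/4 and q_B = (205 - 2q_D)/4.
Solving the pair: q_D = 81/2, q_B = 31.
Total output Q = 81/2 + 31 = 143/2.

71.50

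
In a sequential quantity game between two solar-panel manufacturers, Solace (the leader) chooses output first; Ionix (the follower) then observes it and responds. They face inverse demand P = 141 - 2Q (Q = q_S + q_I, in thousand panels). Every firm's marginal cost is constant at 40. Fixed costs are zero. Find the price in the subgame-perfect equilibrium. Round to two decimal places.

The follower Ionix best-responds to any q_S: π_I = (141 - 2Q)q_I - 40q_I.
Setting the follower's marginal profit to zero, 101 - 2q_S - 4q_I = 0, i.e. q_I = (101 - 2q_S)/4.
Solace substitutes q_I(q_S) into its own profit: π_S = q_S(141 - 2q_S - (101 - 2q_S)/2) - 40q_S = (181/2 - q_S)q_S - 40q_S.
The leader's first-order condition 101/2 - 2q_S = 0 yields q_S = 101/4.
Then q_I = (101 - 2·(101/4))/4 = 101/8.
Total output Q = 303/8, so price P = 141 - 2·(303/8) = 261/4.

65.25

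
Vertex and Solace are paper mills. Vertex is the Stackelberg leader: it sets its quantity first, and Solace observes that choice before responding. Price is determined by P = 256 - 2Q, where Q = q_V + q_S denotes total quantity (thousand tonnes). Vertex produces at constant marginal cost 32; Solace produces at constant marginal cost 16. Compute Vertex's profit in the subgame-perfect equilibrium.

Solve by backward induction. Given q_V, the follower Solace maximises π_S = (256 - 2q_V - 2q_S)q_S - 16q_S.
Setting the follower's marginal profit to zero, 240 - 2q_V - 4q_S = 0, i.e. q_S = (240 - 2q_V)/4.
Vertex substitutes q_S(q_V) into its own profit: π_V = q_V(256 - 2q_V - (240 - 2q_V)/2) - 32q_V = (136 - q_V)q_V - 32q_V.
The leader's first-order condition 104 - 2q_V = 0 yields q_V = 52.
Then q_S = (240 - 2·52)/4 = 34.
Price P = 256 - 2·86 = 84.
Vertex's profit: (84 - 32)·52 = 2704.

2704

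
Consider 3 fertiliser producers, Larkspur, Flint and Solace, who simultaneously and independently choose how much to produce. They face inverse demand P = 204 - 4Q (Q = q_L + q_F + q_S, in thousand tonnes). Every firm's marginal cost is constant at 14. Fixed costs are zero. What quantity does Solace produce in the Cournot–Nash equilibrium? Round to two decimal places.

A representative firm's profit is π_i = q_i(204 - 4Q) - 14q_i.
First-order condition (treating rivals' output as given): 190 - 8q_i - 4·Σ_{j≠i} q_j = 0.
By symmetry each firm produces the same amount; substituting Σ_{j≠i} q_j = 2q_i yields q_i = 190/16 = 95/8.

11.88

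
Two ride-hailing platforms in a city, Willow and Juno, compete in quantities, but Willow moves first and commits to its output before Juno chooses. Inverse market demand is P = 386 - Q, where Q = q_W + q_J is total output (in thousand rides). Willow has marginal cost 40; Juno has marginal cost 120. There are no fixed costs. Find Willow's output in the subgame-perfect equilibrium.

The follower Juno best-responds to any q_W: π_J = (386 - Q)q_J - 120q_J.
∂π_J/∂q_J = 266 - q_W - 2q_J = 0 gives the reaction function q_J = (266 - q_W)/2.
Willow substitutes q_J(q_W) into its own profit: π_W = q_W(386 - q_W - (266 - q_W)/2) - 40q_W = (253 - (1/2)q_W)q_W - 40q_W.
The leader's first-order condition 213 - q_W = 0 yields q_W = 213.
Then q_J = (266 - 213)/2 = 53/2.

213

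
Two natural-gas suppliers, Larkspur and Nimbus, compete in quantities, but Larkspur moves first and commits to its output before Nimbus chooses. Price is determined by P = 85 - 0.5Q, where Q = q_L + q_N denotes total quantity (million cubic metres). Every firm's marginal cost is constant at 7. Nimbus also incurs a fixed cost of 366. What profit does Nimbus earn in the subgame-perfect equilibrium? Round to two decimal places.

394.50

Solve by backward induction. Given q_L, the follower Nimbus maximises π_N = (85 - (1/2)q_L - (1/2)q_N)q_N - 7q_N.
∂π_N/∂q_N = 78 - (1/2)q_L - q_N = 0 gives the reaction function q_N = (78 - (1/2)q_L).
Larkspur substitutes q_N(q_L) into its own profit: π_L = q_L(85 - (1/2)q_L - (78 - (1/2)q_L)/2) - 7q_L = (46 - (1/4)q_L)q_L - 7q_L.
Maximising: ∂π_L/∂q_L = 39 - (1/2)q_L = 0, giving q_L = 78.
Then q_N = (78 - (1/2)·78) = 39.
Price P = 85 - (1/2)·117 = 53/2.
Nimbus's profit: (53/2 - 7)·39 - 366 = 789/2.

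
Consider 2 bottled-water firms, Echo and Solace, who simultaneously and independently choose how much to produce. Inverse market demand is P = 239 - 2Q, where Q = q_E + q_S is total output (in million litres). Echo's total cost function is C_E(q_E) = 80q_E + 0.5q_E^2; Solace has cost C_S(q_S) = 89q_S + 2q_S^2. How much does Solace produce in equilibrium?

12

Echo's profit: π_E = (239 - 2Q)q_E - (80q_E + (1/2)q_E²). Setting ∂π_E/∂q_E = 0: 159 - 5q_E - 2(q_S) = 0.
Solace's profit: π_S = (239 - 2Q)q_S - (89q_S + 2q_S²). Setting ∂π_S/∂q_S = 0: 150 - 8q_S - 2(q_E) = 0.
Rearranging gives the reaction functions q_E = (159 - 2q_S)/5 and q_S = (150 - 2q_E)/8.
Substituting one into the other gives q_E = 27 and q_S = 12.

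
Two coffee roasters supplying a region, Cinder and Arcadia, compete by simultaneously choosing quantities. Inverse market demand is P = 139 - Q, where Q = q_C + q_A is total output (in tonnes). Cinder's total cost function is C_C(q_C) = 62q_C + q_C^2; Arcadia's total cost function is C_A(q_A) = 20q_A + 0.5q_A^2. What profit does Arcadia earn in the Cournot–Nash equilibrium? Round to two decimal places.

Cinder's profit: π_C = (139 - Q)q_C - (62q_C + q_C²). Setting ∂π_C/∂q_C = 0: 77 - 4q_C - (q_A) = 0.
Arcadia's first-order condition: 119 - 3q_A - (q_C) = 0.
Best responses: q_C = (77 - q_A)/4, q_A = (119 - q_C)/3.
Solving the pair: q_C = 112/11, q_A = 399/11.
Price P = 139 - 511/11 = 1018/11.
Arcadia's profit: (1018/11)·(399/11) - 20·(399/11) - (1/2)(399/11)² = 1973.5661.

1973.57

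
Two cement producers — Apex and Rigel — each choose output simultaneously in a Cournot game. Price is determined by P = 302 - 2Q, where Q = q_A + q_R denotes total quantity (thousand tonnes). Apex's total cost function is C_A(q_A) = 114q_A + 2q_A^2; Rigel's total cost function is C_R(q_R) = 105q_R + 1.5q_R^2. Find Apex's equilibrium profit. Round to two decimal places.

Apex's profit: π_A = (302 - 2Q)q_A - (114q_A + 2q_A²). Setting ∂π_A/∂q_A = 0: 188 - 8q_A - 2(q_R) = 0.
Rigel's first-order condition: 197 - 7q_R - 2(q_A) = 0.
So q_A = (188 - 2q_R)/8 and q_R = (197 - 2q_A)/7.
Solving the pair: q_A = 461/26, q_R = 300/13.
Price P = 302 - 2·(1061/26) = 220.3846.
Apex's profit: 220.3846·(461/26) - 114·(461/26) - 2(461/26)² = 1257.5207.

1257.52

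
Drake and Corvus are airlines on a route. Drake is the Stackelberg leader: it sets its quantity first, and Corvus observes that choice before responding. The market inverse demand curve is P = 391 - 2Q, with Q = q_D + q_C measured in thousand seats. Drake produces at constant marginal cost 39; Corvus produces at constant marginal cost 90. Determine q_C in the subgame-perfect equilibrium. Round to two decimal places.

Solve by backward induction. Given q_D, the follower Corvus maximises π_C = (391 - 2q_D - 2q_C)q_C - 90q_C.
Follower FOC: 301 - 2q_D - 4q_C = 0, so q_C(q_D) = (301 - 2q_D)/4.
Drake substitutes q_C(q_D) into its own profit: π_D = q_D(391 - 2q_D - (301 - 2q_D)/2) - 39q_D = (481/2 - q_D)q_D - 39q_D.
Maximising: ∂π_D/∂q_D = 403/2 - 2q_D = 0, giving q_D = 403/4.
Then q_C = (301 - 2·(403/4))/4 = 199/8.

24.88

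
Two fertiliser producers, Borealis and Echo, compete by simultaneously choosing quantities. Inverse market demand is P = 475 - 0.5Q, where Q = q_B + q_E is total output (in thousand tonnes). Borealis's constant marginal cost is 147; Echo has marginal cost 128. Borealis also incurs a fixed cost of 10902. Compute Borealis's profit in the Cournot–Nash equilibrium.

Borealis's profit: π_B = (475 - 0.5Q)q_B - (147q_B). Setting ∂π_B/∂q_B = 0: 328 - q_B - (1/2)(q_E) = 0.
Echo's first-order condition: 347 - q_E - (1/2)(q_B) = 0.
Rearranging gives the reaction functions q_B = (328 - (1/2)q_E) and q_E = (347 - (1/2)q_B).
Solving the pair: q_B = 206, q_E = 244.
Price P = 475 - (1/2)·450 = 250.
Borealis's profit: (250 - 147)·206 - 10902 = 10316.

10316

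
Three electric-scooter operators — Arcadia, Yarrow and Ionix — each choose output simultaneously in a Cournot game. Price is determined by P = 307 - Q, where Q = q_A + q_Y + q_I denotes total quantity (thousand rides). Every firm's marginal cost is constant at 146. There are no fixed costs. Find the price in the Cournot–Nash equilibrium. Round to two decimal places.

186.25

A representative firm's profit is π_i = q_i(307 - Q) - 146q_i.
First-order condition (treating rivals' output as given): 161 - 2q_i - Σ_{j≠i} q_j = 0.
With identical firms every q_j equals q_i, so Σ_{j≠i} q_j = 2q_i and 161 = 4q_i, giving q_i = 161/4.
Total output Q = 483/4, so price P = 307 - 483/4 = 745/4.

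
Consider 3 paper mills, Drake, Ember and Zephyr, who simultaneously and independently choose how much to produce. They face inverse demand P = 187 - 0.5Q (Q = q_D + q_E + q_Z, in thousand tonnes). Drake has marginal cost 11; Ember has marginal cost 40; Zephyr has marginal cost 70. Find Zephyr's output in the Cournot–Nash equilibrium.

Drake's profit: π_D = (187 - 0.5Q)q_D - (11q_D). Setting ∂π_D/∂q_D = 0: 176 - q_D - (1/2)(q_E + q_Z) = 0.
Ember's profit: π_E = (187 - 0.5Q)q_E - (40q_E). Setting ∂π_E/∂q_E = 0: 147 - q_E - (1/2)(q_D + q_Z) = 0.
Zephyr's profit: π_Z = (187 - 0.5Q)q_Z - (70q_Z). Setting ∂π_Z/∂q_Z = 0: 117 - q_Z - (1/2)(q_D + q_E) = 0.
Summing all 3 equations gives 440 − 2Q = 0, hence Q = 220.
Back-substituting: q_D = (176 − 110)/(1/2) = 132, q_E = (147 − 110)/(1/2) = 74, q_Z = (117 − 110)/(1/2) = 14.

14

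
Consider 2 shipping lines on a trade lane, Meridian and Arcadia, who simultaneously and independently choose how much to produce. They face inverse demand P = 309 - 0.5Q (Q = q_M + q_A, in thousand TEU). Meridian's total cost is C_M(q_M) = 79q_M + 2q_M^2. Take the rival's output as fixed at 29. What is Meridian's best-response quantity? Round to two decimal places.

43.10

With the rival's output fixed at 29, Meridian's profit is π_M = (309 - (1/2)·29 - (1/2)q_M)q_M - (79q_M + 2q_M²) = (589/2 - (1/2)q_M)q_M - (79q_M + 2q_M²).
∂π_M/∂q_M = 431/2 - 5q_M = 0, so q_M = 431/10.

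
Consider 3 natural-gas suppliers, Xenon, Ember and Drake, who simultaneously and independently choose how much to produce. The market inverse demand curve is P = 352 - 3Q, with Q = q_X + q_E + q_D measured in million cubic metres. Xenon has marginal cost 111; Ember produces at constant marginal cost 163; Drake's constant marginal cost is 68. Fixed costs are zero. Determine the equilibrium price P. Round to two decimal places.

173.50

Xenon's profit: π_X = (352 - 3Q)q_X - (111q_X). Setting ∂π_X/∂q_X = 0: 241 - 6q_X - 3(q_E + q_D) = 0.
Ember's first-order condition: 189 - 6q_E - 3(q_X + q_D) = 0.
Drake's first-order condition: 284 - 6q_D - 3(q_X + q_E) = 0.
Adding the 3 first-order conditions: 714 − 12Q = 0, so Q = 119/2.
Back-substituting: q_X = (241 − 357/2)/3 = 125/6, q_E = (189 − 357/2)/3 = 7/2, q_D = (284 − 357/2)/3 = 211/6.
Total output Q = 119/2, so price P = 352 - 3·(119/2) = 347/2.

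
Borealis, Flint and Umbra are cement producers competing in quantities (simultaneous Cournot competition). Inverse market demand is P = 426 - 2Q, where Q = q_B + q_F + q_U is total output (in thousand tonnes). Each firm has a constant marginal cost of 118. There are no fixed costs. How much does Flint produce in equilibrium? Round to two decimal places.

38.50

Each firm earns π_i = (426 - 2Q)q_i - 118q_i.
Setting ∂π_i/∂q_i = 0 with rivals' quantities fixed: 308 - 4q_i - 2·Σ_{j≠i} q_j = 0.
By symmetry each firm produces the same amount; substituting Σ_{j≠i} q_j = 2q_i yields q_i = 308/8 = 77/2.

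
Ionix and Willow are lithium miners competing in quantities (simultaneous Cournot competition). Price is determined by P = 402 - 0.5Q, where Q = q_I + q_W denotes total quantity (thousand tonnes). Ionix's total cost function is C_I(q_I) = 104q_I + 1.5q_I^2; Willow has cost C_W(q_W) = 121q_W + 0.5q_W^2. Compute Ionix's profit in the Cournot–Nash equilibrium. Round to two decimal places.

6908.81

Ionix's profit: π_I = (402 - 0.5Q)q_I - (104q_I + (3/2)q_I²). Setting ∂π_I/∂q_I = 0: 298 - 4q_I - (1/2)(q_W) = 0.
Willow's first-order condition: 281 - 2q_W - (1/2)(q_I) = 0.
So q_I = (298 - (1/2)q_W)/4 and q_W = (281 - (1/2)q_I)/2.
Solving the pair: q_I = 1822/31, q_W = 125.8065.
Price P = 402 - (1/2)·184.5806 = 309.7097.
Ionix's profit: 309.7097·(1822/31) - 104·(1822/31) - (3/2)(1822/31)² = 6908.8117.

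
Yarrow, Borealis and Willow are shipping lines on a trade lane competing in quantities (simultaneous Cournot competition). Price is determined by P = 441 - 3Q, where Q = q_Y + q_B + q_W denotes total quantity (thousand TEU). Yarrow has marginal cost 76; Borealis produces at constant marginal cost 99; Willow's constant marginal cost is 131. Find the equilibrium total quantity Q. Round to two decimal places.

84.75

Yarrow's profit: π_Y = (441 - 3Q)q_Y - (76q_Y). Setting ∂π_Y/∂q_Y = 0: 365 - 6q_Y - 3(q_B + q_W) = 0.
Borealis's profit: π_B = (441 - 3Q)q_B - (99q_B). Setting ∂π_B/∂q_B = 0: 342 - 6q_B - 3(q_Y + q_W) = 0.
Willow's profit: π_W = (441 - 3Q)q_W - (131q_W). Setting ∂π_W/∂q_W = 0: 310 - 6q_W - 3(q_Y + q_B) = 0.
Summing all 3 equations gives 1017 − 12Q = 0, hence Q = 339/4.
Back-substituting: q_Y = (365 − 1017/4)/3 = 443/12, q_B = (342 − 1017/4)/3 = 117/4, q_W = (310 − 1017/4)/3 = 223/12.
Total output Q = 443/12 + 117/4 + 223/12 = 339/4.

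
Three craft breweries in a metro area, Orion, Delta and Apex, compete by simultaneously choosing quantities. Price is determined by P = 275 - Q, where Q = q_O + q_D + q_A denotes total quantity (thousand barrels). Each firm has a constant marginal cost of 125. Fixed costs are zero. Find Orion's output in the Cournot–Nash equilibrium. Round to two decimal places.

37.50

Each firm earns π_i = (275 - Q)q_i - 125q_i.
First-order condition (treating rivals' output as given): 150 - 2q_i - Σ_{j≠i} q_j = 0.
With identical firms every q_j equals q_i, so Σ_{j≠i} q_j = 2q_i and 150 = 4q_i, giving q_i = 75/2.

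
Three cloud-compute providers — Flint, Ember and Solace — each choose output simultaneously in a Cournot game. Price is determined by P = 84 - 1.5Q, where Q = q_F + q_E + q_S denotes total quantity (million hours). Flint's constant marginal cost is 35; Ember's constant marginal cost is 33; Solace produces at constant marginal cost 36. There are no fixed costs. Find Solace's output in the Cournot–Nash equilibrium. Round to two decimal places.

Flint's profit: π_F = (84 - 1.5Q)q_F - (35q_F). Setting ∂π_F/∂q_F = 0: 49 - 3q_F - (3/2)(q_E + q_S) = 0.
Ember's first-order condition: 51 - 3q_E - (3/2)(q_F + q_S) = 0.
Solace's first-order condition: 48 - 3q_S - (3/2)(q_F + q_E) = 0.
Adding the 3 conditions: 148 − 3Q − 3Q = 0, i.e. Q = 74/3.
Back-substituting: q_F = (49 − 37)/(3/2) = 8, q_E = (51 − 37)/(3/2) = 28/3, q_S = (48 − 37)/(3/2) = 22/3.

7.33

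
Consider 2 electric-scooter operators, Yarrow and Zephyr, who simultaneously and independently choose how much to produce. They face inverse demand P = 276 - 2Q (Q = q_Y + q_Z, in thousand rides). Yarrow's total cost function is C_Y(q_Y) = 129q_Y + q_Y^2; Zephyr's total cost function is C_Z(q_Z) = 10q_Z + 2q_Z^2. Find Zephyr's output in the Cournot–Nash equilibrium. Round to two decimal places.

29.59

Yarrow's profit: π_Y = (276 - 2Q)q_Y - (129q_Y + q_Y²). Setting ∂π_Y/∂q_Y = 0: 147 - 6q_Y - 2(q_Z) = 0.
Zephyr's profit: π_Z = (276 - 2Q)q_Z - (10q_Z + 2q_Z²). Setting ∂π_Z/∂q_Z = 0: 266 - 8q_Z - 2(q_Y) = 0.
So q_Y = (147 - 2q_Z)/6 and q_Z = (266 - 2q_Y)/8.
Substituting one into the other gives q_Y = 161/11 and q_Z = 651/22.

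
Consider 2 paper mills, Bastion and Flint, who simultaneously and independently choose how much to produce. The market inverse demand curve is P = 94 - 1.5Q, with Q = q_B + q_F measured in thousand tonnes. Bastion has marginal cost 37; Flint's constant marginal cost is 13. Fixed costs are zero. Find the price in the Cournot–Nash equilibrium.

48

Bastion's profit: π_B = (94 - 1.5Q)q_B - (37q_B). Setting ∂π_B/∂q_B = 0: 57 - 3q_B - (3/2)(q_F) = 0.
Flint's profit: π_F = (94 - 1.5Q)q_F - (13q_F). Setting ∂π_F/∂q_F = 0: 81 - 3q_F - (3/2)(q_B) = 0.
Best responses: q_B = (57 - (3/2)q_F)/3, q_F = (81 - (3/2)q_B)/3.
Solving the pair: q_B = 22/3, q_F = 70/3.
Total output Q = 92/3, so price P = 94 - (3/2)·(92/3) = 48.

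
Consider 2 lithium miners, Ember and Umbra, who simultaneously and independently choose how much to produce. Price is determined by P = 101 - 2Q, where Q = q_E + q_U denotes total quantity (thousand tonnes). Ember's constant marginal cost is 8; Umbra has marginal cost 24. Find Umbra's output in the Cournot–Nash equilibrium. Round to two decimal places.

10.17

Ember's profit: π_E = (101 - 2Q)q_E - (8q_E). Setting ∂π_E/∂q_E = 0: 93 - 4q_E - 2(q_U) = 0.
Umbra's profit: π_U = (101 - 2Q)q_U - (24q_U). Setting ∂π_U/∂q_U = 0: 77 - 4q_U - 2(q_E) = 0.
Rearranging gives the reaction functions q_E = (93 - 2q_U)/4 and q_U = (77 - 2q_E)/4.
Substituting one into the other gives q_E = 109/6 and q_U = 61/6.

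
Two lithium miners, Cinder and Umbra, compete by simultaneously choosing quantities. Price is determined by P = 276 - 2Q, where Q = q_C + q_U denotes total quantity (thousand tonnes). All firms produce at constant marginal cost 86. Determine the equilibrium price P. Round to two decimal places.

A representative firm's profit is π_i = q_i(276 - 2Q) - 86q_i.
First-order condition (treating rivals' output as given): 190 - 4q_i - 2q_j = 0.
By symmetry each firm produces the same amount; substituting q_j = q_i yields q_i = 190/6 = 95/3.
Total output Q = 190/3, so price P = 276 - 2·(190/3) = 448/3.

149.33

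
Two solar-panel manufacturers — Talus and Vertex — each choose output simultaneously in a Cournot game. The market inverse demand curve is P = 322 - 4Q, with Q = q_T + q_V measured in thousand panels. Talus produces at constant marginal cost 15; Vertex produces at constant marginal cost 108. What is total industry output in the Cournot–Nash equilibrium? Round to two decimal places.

Talus's profit: π_T = (322 - 4Q)q_T - (15q_T). Setting ∂π_T/∂q_T = 0: 307 - 8q_T - 4(q_V) = 0.
Vertex's profit: π_V = (322 - 4Q)q_V - (108q_V). Setting ∂π_V/∂q_V = 0: 214 - 8q_V - 4(q_T) = 0.
So q_T = (307 - 4q_V)/8 and q_V = (214 - 4q_T)/8.
Solving the pair: q_T = 100/3, q_V = 121/12.
Total output Q = 100/3 + 121/12 = 521/12.

43.42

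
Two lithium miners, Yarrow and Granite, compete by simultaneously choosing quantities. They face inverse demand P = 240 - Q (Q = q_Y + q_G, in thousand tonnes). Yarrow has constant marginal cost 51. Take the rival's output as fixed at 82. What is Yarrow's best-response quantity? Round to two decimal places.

53.50

With the rival's output fixed at 82, Yarrow's profit is π_Y = (240 - 82 - q_Y)q_Y - (51q_Y) = (158 - q_Y)q_Y - (51q_Y).
∂π_Y/∂q_Y = 107 - 2q_Y = 0, so q_Y = 107/2.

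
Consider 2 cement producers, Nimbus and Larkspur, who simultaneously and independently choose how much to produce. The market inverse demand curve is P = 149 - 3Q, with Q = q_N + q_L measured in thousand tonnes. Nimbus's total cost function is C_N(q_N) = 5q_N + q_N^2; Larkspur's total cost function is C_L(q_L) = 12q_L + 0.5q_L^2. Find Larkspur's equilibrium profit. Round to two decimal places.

Nimbus's profit: π_N = (149 - 3Q)q_N - (5q_N + q_N²). Setting ∂π_N/∂q_N = 0: 144 - 8q_N - 3(q_L) = 0.
Larkspur's profit: π_L = (149 - 3Q)q_L - (12q_L + (1/2)q_L²). Setting ∂π_L/∂q_L = 0: 137 - 7q_L - 3(q_N) = 0.
Best responses: q_N = (144 - 3q_L)/8, q_L = (137 - 3q_N)/7.
Substituting one into the other gives q_N = 597/47 and q_L = 664/47.
Price P = 149 - 3·(1261/47) = 68.5106.
Larkspur's profit: 68.5106·(664/47) - 12·(664/47) - (1/2)(664/47)² = 698.5677.

698.57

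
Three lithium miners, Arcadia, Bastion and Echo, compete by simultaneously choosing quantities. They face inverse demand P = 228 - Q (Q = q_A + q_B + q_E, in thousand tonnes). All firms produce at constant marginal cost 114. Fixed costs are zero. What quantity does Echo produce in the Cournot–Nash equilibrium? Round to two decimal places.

Each firm earns π_i = (228 - Q)q_i - 114q_i.
Setting ∂π_i/∂q_i = 0 with rivals' quantities fixed: 114 - 2q_i - Σ_{j≠i} q_j = 0.
By symmetry each firm produces the same amount; substituting Σ_{j≠i} q_j = 2q_i yields q_i = 114/4 = 57/2.

28.50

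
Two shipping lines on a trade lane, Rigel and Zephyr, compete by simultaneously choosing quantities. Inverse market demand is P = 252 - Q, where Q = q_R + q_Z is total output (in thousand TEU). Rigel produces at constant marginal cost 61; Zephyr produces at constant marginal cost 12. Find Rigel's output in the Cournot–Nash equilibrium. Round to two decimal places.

Rigel's profit: π_R = (252 - Q)q_R - (61q_R). Setting ∂π_R/∂q_R = 0: 191 - 2q_R - (q_Z) = 0.
Zephyr's first-order condition: 240 - 2q_Z - (q_R) = 0.
Rearranging gives the reaction functions q_R = (191 - q_Z)/2 and q_Z = (240 - q_R)/2.
Substituting one into the other gives q_R = 142/3 and q_Z = 289/3.

47.33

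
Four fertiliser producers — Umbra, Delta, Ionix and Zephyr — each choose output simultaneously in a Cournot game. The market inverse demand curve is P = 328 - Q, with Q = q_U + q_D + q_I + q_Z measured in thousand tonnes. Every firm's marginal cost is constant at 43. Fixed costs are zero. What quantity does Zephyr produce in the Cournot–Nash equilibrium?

A representative firm's profit is π_i = q_i(328 - Q) - 43q_i.
Setting ∂π_i/∂q_i = 0 with rivals' quantities fixed: 285 - 2q_i - Σ_{j≠i} q_j = 0.
By symmetry each firm produces the same amount; substituting Σ_{j≠i} q_j = 3q_i yields q_i = 285/5 = 57.

57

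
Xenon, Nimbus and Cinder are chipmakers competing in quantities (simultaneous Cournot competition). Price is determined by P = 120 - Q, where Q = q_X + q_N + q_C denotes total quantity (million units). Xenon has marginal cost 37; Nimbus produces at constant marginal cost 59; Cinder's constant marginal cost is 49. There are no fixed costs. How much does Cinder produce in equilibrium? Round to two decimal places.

Xenon's profit: π_X = (120 - Q)q_X - (37q_X). Setting ∂π_X/∂q_X = 0: 83 - 2q_X - (q_N + q_C) = 0.
Nimbus's first-order condition: 61 - 2q_N - (q_X + q_C) = 0.
Cinder's profit: π_C = (120 - Q)q_C - (49q_C). Setting ∂π_C/∂q_C = 0: 71 - 2q_C - (q_X + q_N) = 0.
Adding the 3 conditions: 215 − 2Q − 2Q = 0, i.e. Q = 215/4.
Back-substituting: q_X = (83 − 215/4) = 117/4, q_N = (61 − 215/4) = 29/4, q_C = (71 − 215/4) = 69/4.

17.25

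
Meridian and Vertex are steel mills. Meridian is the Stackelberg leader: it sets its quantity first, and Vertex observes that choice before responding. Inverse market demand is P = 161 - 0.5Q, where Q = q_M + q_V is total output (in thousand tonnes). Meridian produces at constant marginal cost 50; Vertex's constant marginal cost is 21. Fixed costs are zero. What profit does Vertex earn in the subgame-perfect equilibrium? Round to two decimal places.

4900.50

Solve by backward induction. Given q_M, the follower Vertex maximises π_V = (161 - (1/2)q_M - (1/2)q_V)q_V - 21q_V.
Follower FOC: 140 - (1/2)q_M - q_V = 0, so q_V(q_M) = (140 - (1/2)q_M).
The leader anticipates this reaction. Substituting into P = 161 - 0.5Q gives P = 91 - (1/4)q_M, so π_M = (91 - (1/4)q_M)q_M - 50q_M.
Leader FOC: 41 - (1/2)q_M = 0, so q_M = 82.
Then q_V = (140 - (1/2)·82) = 99.
Price P = 161 - (1/2)·181 = 141/2.
Vertex's profit: (141/2 - 21)·99 = 4900.5000.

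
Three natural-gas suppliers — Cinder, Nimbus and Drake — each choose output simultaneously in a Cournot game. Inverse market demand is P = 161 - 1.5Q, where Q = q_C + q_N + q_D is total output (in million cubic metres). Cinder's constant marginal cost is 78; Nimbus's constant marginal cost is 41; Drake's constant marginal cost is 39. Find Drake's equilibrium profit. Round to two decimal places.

1107.04

Cinder's profit: π_C = (161 - 1.5Q)q_C - (78q_C). Setting ∂π_C/∂q_C = 0: 83 - 3q_C - (3/2)(q_N + q_D) = 0.
Nimbus's profit: π_N = (161 - 1.5Q)q_N - (41q_N). Setting ∂π_N/∂q_N = 0: 120 - 3q_N - (3/2)(q_C + q_D) = 0.
Drake's first-order condition: 122 - 3q_D - (3/2)(q_C + q_N) = 0.
Summing all 3 equations gives 325 − 6Q = 0, hence Q = 325/6.
Back-substituting: q_C = (83 − 325/4)/(3/2) = 7/6, q_N = (120 − 325/4)/(3/2) = 155/6, q_D = (122 − 325/4)/(3/2) = 163/6.
Price P = 161 - (3/2)·(325/6) = 319/4.
Drake's profit: (319/4 - 39)·(163/6) = 1107.0417.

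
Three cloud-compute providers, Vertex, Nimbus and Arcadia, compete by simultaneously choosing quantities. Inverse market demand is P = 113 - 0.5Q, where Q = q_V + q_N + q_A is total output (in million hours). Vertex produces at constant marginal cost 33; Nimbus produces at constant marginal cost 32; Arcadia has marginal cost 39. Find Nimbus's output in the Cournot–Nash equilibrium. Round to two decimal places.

Vertex's profit: π_V = (113 - 0.5Q)q_V - (33q_V). Setting ∂π_V/∂q_V = 0: 80 - q_V - (1/2)(q_N + q_A) = 0.
Nimbus's first-order condition: 81 - q_N - (1/2)(q_V + q_A) = 0.
Arcadia's profit: π_A = (113 - 0.5Q)q_A - (39q_A). Setting ∂π_A/∂q_A = 0: 74 - q_A - (1/2)(q_V + q_N) = 0.
Adding the 3 conditions: 235 − Q − Q = 0, i.e. Q = 235/2.
Back-substituting: q_V = (80 − 235/4)/(1/2) = 85/2, q_N = (81 − 235/4)/(1/2) = 89/2, q_A = (74 − 235/4)/(1/2) = 61/2.

44.50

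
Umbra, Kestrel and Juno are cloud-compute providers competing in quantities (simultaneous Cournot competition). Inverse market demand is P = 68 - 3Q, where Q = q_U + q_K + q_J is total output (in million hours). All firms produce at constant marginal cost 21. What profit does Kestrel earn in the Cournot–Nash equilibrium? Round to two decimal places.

46.02

Each firm earns π_i = (68 - 3Q)q_i - 21q_i.
Setting ∂π_i/∂q_i = 0 with rivals' quantities fixed: 47 - 6q_i - 3·Σ_{j≠i} q_j = 0.
By symmetry each firm produces the same amount; substituting Σ_{j≠i} q_j = 2q_i yields q_i = 47/12.
Price P = 68 - 3·(47/4) = 131/4.
Kestrel's profit: (131/4 - 21)·(47/12) = 46.0208.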